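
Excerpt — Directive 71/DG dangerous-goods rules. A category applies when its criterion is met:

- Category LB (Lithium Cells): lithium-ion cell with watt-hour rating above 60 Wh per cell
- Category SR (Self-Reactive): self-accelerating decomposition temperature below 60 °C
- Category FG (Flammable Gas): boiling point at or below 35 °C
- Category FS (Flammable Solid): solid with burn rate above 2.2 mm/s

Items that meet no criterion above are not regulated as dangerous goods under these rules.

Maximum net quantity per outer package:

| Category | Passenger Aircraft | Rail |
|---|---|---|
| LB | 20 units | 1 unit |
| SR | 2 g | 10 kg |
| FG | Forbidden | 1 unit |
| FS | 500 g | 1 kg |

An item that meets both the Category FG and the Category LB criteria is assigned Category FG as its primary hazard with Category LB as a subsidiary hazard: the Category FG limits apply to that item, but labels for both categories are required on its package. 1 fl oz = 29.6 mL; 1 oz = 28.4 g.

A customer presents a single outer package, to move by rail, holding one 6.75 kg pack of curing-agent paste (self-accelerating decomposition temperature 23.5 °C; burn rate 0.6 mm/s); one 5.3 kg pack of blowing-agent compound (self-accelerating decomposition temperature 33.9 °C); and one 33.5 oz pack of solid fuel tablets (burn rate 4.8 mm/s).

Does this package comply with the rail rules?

No

With self-accelerating decomposition temperature 23.5 °C (< 60 °C), the curing-agent paste falls in Category SR.
The blowing-agent compound has self-accelerating decomposition temperature 33.9 °C, which is < 60 °C, so it is Category SR (Self-Reactive).
Solid fuel tablets: burn rate 4.8 mm/s > 2.2 mm/s → Category FS (Flammable Solid).
Total Category SR: 6.75 kg + 5.3 kg = 12.05 kg.
That exceeds the Category SR rail limit of 10 kg.
Category FS quantity: one 33.5 oz pack = 951.4 g.
951.4 g is within the rail limit of 1 kg for Category FS.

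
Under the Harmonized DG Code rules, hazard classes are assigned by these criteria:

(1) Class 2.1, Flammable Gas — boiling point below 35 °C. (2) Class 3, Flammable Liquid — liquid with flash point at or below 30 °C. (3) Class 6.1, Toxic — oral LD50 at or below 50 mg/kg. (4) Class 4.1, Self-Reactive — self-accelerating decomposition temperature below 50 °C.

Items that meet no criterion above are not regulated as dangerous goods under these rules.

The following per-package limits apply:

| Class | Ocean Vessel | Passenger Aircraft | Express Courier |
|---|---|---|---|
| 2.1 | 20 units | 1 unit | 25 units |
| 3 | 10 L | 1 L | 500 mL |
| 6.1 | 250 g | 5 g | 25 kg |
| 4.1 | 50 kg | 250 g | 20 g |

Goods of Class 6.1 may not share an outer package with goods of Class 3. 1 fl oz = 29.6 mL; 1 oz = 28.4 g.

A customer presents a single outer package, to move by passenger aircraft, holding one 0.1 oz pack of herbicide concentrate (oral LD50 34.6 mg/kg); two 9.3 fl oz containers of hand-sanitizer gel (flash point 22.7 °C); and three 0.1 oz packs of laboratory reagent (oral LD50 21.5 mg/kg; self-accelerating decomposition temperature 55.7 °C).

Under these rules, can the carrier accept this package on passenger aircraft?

With oral LD50 34.6 mg/kg (≤ 50 mg/kg), the herbicide concentrate falls in Class 6.1.
Flash point 22.7 °C meets the Class 3 criterion (Flammable Liquid), so the hand-sanitizer gel is Class 3.
With oral LD50 21.5 mg/kg (≤ 50 mg/kg), the laboratory reagent falls in Class 6.1.
Total Class 6.1: (one 0.1 oz pack = 2.84 g) + (three 0.1 oz packs = 8.52 g) = 11.36 g.
11.36 g > 5 g (passenger aircraft limit, Class 6.1) — over the limit.
Class 3 quantity: two 9.3 fl oz containers = 550.56 mL.
550.56 mL is within the passenger aircraft limit of 1 L for Class 3.
Class 6.1 and Class 3 may not share an outer package.

No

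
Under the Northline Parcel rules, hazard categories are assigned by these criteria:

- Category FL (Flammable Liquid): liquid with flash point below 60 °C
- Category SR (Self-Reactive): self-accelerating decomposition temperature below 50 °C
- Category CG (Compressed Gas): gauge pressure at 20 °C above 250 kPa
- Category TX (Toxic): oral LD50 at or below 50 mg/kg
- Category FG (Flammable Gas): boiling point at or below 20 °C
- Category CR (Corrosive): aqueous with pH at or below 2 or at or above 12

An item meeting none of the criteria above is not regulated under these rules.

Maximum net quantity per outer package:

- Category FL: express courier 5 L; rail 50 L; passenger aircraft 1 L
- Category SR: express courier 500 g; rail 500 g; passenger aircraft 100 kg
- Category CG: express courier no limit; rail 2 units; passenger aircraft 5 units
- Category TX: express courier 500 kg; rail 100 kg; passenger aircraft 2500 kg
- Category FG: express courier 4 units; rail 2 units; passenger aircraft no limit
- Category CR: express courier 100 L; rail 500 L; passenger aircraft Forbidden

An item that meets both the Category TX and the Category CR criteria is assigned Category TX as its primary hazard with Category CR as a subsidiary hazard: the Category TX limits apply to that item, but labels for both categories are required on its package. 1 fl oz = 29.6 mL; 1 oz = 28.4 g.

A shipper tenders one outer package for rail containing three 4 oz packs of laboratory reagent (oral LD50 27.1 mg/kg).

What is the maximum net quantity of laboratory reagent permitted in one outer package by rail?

100 kg

With oral LD50 27.1 mg/kg (≤ 50 mg/kg), the laboratory reagent falls in Category TX.
The rail limit for Category TX is 100 kg.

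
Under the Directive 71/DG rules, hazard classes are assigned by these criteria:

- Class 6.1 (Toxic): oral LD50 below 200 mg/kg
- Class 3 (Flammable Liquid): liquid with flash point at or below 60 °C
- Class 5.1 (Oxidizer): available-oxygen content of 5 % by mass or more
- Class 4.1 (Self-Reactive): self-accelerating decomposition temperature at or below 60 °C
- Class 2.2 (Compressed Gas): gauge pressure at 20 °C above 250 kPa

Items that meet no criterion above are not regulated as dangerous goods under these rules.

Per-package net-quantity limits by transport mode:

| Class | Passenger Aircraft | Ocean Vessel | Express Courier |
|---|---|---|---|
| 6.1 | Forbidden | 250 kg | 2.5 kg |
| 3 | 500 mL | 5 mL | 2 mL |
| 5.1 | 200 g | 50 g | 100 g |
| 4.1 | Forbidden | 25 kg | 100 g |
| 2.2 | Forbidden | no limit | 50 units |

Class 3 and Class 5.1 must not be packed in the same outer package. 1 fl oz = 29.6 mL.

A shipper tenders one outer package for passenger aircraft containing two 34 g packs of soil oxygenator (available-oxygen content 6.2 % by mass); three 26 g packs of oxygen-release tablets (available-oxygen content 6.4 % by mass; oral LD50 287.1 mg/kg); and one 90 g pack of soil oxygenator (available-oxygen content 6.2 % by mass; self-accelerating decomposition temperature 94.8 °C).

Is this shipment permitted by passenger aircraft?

No

The soil oxygenator has available-oxygen content 6.2 % by mass, which is ≥ 5 % by mass, so it is Class 5.1 (Oxidizer).
Available-oxygen content 6.4 % by mass meets the Class 5.1 criterion (Oxidizer), so the oxygen-release tablets are Class 5.1.
The soil oxygenator has available-oxygen content 6.2 % by mass, which is ≥ 5 % by mass, so it is Class 5.1 (Oxidizer).
Total Class 5.1: (two 34 g packs = 68 g) + (three 26 g packs = 78 g) + 90 g = 236 g.
That exceeds the Class 5.1 passenger aircraft limit of 200 g.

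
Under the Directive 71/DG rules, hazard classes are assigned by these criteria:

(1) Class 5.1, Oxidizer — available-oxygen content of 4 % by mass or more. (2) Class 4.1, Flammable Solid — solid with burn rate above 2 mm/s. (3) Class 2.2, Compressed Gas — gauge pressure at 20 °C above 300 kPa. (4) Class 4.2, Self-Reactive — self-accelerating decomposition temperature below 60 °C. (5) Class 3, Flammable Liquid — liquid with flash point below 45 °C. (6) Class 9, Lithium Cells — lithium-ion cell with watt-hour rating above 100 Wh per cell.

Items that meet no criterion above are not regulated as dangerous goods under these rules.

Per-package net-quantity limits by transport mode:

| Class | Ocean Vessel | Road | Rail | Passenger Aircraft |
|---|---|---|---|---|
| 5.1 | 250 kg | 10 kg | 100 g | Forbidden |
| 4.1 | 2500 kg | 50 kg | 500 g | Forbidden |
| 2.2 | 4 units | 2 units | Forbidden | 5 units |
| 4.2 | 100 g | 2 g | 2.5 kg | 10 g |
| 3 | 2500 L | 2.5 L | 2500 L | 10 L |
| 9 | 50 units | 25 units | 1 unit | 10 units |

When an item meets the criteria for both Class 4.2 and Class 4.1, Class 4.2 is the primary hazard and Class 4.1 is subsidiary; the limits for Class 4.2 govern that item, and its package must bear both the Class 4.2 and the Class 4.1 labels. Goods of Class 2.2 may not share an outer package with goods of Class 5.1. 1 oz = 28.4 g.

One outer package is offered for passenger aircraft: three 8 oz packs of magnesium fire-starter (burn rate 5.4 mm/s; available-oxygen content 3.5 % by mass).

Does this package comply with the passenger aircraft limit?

No

Burn rate 5.4 mm/s meets the Class 4.1 criterion (Flammable Solid), so the magnesium fire-starter is Class 4.1.
Class 4.1 quantity: three 8 oz packs = 681.6 g.
By passenger aircraft, Class 4.1 is Forbidden regardless of quantity.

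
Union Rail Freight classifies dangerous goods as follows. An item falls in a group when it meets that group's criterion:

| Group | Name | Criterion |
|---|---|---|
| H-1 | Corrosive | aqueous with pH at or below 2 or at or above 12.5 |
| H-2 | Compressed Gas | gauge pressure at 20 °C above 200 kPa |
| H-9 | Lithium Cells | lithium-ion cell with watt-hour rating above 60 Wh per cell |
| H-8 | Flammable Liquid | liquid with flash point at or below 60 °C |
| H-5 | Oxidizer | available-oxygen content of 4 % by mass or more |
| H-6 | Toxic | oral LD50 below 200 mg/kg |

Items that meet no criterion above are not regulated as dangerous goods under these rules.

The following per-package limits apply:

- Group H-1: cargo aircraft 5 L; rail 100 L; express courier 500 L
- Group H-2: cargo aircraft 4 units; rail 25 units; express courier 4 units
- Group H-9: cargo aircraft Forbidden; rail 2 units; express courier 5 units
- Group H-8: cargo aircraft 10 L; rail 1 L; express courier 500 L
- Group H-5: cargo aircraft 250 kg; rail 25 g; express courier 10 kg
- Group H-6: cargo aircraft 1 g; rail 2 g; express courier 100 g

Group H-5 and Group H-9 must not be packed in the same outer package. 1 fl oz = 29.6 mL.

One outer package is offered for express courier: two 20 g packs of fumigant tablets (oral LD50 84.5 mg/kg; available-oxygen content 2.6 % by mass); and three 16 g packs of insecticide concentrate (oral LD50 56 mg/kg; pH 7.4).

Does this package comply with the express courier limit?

Yes

With oral LD50 84.5 mg/kg (< 200 mg/kg), the fumigant tablets fall in Group H-6.
The insecticide concentrate has oral LD50 56 mg/kg, which is < 200 mg/kg, so it is Group H-6 (Toxic).
Group H-6 net quantity: (two 20 g packs = 40 g) + (three 16 g packs = 48 g) = 88 g.
88 g ≤ 100 g (express courier limit, Group H-6) — within limit.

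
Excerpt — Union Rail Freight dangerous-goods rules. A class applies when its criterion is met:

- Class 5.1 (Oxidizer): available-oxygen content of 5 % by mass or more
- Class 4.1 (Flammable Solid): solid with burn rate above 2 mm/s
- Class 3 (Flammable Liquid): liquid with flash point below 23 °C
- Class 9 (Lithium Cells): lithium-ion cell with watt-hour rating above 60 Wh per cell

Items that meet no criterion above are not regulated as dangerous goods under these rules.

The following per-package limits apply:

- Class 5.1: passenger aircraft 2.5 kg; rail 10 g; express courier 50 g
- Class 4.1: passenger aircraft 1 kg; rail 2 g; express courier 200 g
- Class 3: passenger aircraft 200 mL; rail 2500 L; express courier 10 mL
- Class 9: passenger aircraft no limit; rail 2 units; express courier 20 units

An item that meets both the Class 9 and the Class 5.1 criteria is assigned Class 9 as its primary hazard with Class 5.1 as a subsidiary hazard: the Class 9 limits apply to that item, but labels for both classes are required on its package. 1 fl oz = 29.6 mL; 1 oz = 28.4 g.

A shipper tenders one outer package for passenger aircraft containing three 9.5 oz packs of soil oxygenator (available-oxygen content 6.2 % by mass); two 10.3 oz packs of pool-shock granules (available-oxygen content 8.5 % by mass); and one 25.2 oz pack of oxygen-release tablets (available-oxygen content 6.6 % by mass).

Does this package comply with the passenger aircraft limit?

Yes

The soil oxygenator has available-oxygen content 6.2 % by mass, which is ≥ 5 % by mass, so it is Class 5.1 (Oxidizer).
With available-oxygen content 8.5 % by mass (≥ 5 % by mass), the pool-shock granules fall in Class 5.1.
Available-oxygen content 6.6 % by mass meets the Class 5.1 criterion (Oxidizer), so the oxygen-release tablets are Class 5.1.
Total Class 5.1: (three 9.5 oz packs = 809.4 g) + (two 10.3 oz packs = 585.04 g) + (one 25.2 oz pack = 715.68 g) = 2110.12 g.
2110.12 g is within the passenger aircraft limit of 2.5 kg for Class 5.1.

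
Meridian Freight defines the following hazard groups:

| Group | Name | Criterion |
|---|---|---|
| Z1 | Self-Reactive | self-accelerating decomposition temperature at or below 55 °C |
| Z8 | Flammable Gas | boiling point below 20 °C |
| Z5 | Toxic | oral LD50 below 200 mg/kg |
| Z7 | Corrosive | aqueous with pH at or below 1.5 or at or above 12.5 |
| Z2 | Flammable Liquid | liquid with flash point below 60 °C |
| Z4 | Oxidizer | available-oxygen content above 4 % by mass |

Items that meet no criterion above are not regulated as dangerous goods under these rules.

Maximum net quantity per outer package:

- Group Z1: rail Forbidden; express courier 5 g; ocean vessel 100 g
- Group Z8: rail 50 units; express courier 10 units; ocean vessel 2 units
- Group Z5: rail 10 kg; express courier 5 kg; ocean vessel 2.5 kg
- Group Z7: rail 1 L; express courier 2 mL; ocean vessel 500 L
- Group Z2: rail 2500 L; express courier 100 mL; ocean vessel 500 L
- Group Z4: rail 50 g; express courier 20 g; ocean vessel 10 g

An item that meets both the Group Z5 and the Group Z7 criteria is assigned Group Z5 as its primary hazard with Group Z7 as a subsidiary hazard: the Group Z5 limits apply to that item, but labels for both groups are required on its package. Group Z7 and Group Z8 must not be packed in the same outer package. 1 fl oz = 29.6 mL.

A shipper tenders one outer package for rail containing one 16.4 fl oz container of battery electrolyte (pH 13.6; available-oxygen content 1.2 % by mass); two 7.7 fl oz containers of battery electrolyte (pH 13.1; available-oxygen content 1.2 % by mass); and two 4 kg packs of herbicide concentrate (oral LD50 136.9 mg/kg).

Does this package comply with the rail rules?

With pH 13.6 (≥ 12.5), the battery electrolyte falls in Group Z7.
The battery electrolyte has pH 13.1, which is ≥ 12.5, so it is Group Z7 (Corrosive).
With oral LD50 136.9 mg/kg (< 200 mg/kg), the herbicide concentrate falls in Group Z5.
Group Z5 quantity: two 4 kg packs = 8 kg.
8 kg is within the rail limit of 10 kg for Group Z5.
Group Z7 net quantity: (one 16.4 fl oz container = 485.44 mL) + (two 7.7 fl oz containers = 455.84 mL) = 941.28 mL.
941.28 mL is within the rail limit of 1 L for Group Z7.
The segregation rule (Group Z7 with Group Z8) does not apply to Group Z5 with Group Z7.
Every hazard group is within its rail limit and no segregation rule is violated.

Yes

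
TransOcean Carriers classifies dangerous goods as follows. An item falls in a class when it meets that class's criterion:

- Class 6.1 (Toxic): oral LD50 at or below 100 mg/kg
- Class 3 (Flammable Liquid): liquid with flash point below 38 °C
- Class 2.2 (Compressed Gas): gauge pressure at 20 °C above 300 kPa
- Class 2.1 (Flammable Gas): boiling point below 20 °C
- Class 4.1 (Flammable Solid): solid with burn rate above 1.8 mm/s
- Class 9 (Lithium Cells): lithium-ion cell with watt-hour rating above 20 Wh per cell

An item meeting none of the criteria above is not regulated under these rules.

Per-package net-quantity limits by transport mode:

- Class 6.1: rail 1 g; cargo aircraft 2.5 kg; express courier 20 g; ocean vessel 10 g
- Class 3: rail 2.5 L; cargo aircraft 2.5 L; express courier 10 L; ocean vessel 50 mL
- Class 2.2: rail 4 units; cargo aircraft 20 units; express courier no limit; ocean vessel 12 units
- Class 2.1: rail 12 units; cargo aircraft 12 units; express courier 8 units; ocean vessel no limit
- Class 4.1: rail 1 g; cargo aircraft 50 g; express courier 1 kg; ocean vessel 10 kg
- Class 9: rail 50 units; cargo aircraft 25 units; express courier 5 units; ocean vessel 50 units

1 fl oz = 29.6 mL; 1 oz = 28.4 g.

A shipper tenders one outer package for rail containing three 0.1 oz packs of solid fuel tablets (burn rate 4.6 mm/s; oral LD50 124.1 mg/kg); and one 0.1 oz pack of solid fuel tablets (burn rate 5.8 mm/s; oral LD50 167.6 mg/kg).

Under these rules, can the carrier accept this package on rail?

No

Burn rate 4.6 mm/s meets the Class 4.1 criterion (Flammable Solid), so the solid fuel tablets are Class 4.1.
Solid fuel tablets: burn rate 5.8 mm/s > 1.8 mm/s → Class 4.1 (Flammable Solid).
Class 4.1 net quantity: (three 0.1 oz packs = 8.52 g) + (one 0.1 oz pack = 2.84 g) = 11.36 g.
11.36 g > 1 g (rail limit, Class 4.1) — over the limit.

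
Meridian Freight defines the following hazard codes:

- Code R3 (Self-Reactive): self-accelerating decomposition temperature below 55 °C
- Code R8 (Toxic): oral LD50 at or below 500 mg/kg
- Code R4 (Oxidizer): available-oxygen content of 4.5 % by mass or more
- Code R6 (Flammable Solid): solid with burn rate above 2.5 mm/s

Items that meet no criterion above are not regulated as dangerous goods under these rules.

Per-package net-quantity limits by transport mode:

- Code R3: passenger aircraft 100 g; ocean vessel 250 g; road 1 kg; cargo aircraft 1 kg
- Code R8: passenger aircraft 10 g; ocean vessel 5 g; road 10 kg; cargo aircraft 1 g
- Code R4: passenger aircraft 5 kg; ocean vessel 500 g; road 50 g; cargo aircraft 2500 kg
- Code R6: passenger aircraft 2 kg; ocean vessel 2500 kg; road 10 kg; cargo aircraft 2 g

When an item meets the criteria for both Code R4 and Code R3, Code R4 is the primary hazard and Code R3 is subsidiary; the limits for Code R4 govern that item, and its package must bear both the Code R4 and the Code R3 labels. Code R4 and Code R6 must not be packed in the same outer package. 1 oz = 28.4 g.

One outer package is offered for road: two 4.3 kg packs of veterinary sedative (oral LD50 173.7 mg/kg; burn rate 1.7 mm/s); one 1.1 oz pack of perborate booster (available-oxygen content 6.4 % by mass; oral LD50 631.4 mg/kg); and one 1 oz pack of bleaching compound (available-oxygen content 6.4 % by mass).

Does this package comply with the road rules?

With oral LD50 173.7 mg/kg (≤ 500 mg/kg), the veterinary sedative falls in Code R8.
Perborate booster: available-oxygen content 6.4 % by mass ≥ 4.5 % by mass → Code R4 (Oxidizer).
Bleaching compound: available-oxygen content 6.4 % by mass ≥ 4.5 % by mass → Code R4 (Oxidizer).
Code R4 net quantity: (one 1.1 oz pack = 31.24 g) + (one 1 oz pack = 28.4 g) = 59.64 g.
59.64 g exceeds the road limit of 50 g for Code R4.
Code R8 quantity: two 4.3 kg packs = 8.6 kg.
That is within the Code R8 road limit of 10 kg.
The segregation rule (Code R4 with Code R6) does not apply to Code R4 with Code R8.

No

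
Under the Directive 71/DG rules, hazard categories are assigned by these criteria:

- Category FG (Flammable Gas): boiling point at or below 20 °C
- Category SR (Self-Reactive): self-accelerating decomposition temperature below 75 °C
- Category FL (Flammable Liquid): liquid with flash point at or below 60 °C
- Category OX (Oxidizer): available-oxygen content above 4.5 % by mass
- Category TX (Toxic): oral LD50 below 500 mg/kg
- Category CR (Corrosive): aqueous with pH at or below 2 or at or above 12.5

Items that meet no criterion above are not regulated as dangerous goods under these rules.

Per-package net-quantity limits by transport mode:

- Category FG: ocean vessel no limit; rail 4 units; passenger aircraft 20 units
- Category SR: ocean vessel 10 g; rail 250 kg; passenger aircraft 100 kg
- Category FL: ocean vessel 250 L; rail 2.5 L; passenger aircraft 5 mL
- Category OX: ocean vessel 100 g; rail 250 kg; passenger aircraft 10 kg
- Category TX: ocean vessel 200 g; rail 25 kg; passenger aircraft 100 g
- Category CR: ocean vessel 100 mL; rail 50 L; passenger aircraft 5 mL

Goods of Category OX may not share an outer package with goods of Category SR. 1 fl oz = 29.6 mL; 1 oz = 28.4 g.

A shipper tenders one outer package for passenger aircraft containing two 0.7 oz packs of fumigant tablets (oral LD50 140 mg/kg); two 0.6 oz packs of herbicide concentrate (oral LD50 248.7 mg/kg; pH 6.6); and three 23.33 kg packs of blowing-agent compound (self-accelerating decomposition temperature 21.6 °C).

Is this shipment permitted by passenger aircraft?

Yes

Oral LD50 140 mg/kg meets the Category TX criterion (Toxic), so the fumigant tablets are Category TX.
Oral LD50 248.7 mg/kg meets the Category TX criterion (Toxic), so the herbicide concentrate is Category TX.
Blowing-agent compound: self-accelerating decomposition temperature 21.6 °C < 75 °C → Category SR (Self-Reactive).
Category SR quantity: three 23.33 kg packs = 69.99 kg.
69.99 kg ≤ 100 kg (passenger aircraft limit, Category SR) — within limit.
Total Category TX: (two 0.7 oz packs = 39.76 g) + (two 0.6 oz packs = 34.08 g) = 73.84 g.
73.84 g ≤ 100 g (passenger aircraft limit, Category TX) — within limit.
The segregation rule (Category OX with Category SR) does not apply to Category SR with Category TX.
Every hazard category is within its passenger aircraft limit and no segregation rule is violated.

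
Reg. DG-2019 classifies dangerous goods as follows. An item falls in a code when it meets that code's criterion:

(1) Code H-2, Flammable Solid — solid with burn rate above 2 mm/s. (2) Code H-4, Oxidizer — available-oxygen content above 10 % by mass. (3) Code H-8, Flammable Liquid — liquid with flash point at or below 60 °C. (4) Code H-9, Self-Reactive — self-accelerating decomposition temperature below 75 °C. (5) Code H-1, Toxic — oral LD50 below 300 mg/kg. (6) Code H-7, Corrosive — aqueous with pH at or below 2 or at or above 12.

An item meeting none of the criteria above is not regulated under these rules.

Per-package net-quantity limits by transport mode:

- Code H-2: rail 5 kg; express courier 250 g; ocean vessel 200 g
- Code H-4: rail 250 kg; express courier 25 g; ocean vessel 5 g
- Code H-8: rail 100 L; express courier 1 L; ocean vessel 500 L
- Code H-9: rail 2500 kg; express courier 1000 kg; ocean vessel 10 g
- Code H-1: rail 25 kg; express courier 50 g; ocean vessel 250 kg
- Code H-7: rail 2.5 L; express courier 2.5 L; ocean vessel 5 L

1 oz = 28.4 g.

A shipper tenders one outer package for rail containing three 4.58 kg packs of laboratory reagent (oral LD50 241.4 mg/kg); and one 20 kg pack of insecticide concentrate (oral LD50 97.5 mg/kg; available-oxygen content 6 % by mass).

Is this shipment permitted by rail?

Oral LD50 241.4 mg/kg meets the Code H-1 criterion (Toxic), so the laboratory reagent is Code H-1.
Insecticide concentrate: oral LD50 97.5 mg/kg < 300 mg/kg → Code H-1 (Toxic).
Total Code H-1: (three 4.58 kg packs = 13.74 kg) + 20 kg = 33.74 kg.
That exceeds the Code H-1 rail limit of 25 kg.

No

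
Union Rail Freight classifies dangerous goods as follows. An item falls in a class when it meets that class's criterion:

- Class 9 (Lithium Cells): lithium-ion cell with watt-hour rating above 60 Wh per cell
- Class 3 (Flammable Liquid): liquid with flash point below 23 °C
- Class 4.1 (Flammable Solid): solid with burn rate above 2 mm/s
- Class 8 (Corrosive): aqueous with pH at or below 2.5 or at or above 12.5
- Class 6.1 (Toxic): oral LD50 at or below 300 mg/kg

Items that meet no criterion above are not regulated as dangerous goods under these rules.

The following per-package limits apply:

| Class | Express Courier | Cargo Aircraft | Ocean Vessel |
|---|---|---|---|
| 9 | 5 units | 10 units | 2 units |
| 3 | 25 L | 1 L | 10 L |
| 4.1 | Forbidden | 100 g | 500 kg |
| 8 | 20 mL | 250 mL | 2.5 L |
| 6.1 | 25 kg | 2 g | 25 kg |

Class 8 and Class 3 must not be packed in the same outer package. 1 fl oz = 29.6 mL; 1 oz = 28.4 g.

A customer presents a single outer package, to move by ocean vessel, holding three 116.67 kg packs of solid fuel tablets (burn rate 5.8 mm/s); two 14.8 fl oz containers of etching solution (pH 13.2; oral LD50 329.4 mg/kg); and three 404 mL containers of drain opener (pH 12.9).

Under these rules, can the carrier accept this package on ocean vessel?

The solid fuel tablets have burn rate 5.8 mm/s, which is > 2 mm/s, so they are Class 4.1 (Flammable Solid).
The etching solution has pH 13.2, which is ≥ 12.5, so it is Class 8 (Corrosive).
With pH 12.9 (≥ 12.5), the drain opener falls in Class 8.
Class 8 net quantity: (two 14.8 fl oz containers = 876.16 mL) + (three 404 mL containers = 1.212 L) = 2088.16 mL.
That is within the Class 8 ocean vessel limit of 2.5 L.
Class 4.1 quantity: three 116.67 kg packs = 350.01 kg.
That is within the Class 4.1 ocean vessel limit of 500 kg.
The segregation rule (Class 8 with Class 3) does not apply to Class 8 with Class 4.1.
Every hazard class is within its ocean vessel limit and no segregation rule is violated.

Yes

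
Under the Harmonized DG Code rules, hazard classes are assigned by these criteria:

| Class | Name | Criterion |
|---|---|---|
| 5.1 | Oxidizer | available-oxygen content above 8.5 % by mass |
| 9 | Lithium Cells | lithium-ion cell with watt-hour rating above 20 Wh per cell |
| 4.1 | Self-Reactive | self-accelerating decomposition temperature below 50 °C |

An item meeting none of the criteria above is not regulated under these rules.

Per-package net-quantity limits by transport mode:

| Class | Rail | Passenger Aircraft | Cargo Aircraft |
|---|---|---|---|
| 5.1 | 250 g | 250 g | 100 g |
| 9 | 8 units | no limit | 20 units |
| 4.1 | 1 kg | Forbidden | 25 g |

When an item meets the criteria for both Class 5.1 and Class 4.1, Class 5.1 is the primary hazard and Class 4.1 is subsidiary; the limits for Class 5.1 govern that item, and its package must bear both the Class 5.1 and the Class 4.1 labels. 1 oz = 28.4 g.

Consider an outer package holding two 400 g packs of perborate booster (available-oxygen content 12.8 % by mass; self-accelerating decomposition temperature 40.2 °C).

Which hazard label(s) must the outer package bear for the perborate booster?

With available-oxygen content 12.8 % by mass (> 8.5 % by mass), the perborate booster falls in Class 5.1.
Self-accelerating decomposition temperature 40.2 °C meets the Class 4.1 criterion (Self-Reactive), so the perborate booster is Class 4.1.
By the precedence rule Class 5.1 is primary and Class 4.1 is subsidiary, and that rule requires both labels on the package.

Class 4.1 and 5.1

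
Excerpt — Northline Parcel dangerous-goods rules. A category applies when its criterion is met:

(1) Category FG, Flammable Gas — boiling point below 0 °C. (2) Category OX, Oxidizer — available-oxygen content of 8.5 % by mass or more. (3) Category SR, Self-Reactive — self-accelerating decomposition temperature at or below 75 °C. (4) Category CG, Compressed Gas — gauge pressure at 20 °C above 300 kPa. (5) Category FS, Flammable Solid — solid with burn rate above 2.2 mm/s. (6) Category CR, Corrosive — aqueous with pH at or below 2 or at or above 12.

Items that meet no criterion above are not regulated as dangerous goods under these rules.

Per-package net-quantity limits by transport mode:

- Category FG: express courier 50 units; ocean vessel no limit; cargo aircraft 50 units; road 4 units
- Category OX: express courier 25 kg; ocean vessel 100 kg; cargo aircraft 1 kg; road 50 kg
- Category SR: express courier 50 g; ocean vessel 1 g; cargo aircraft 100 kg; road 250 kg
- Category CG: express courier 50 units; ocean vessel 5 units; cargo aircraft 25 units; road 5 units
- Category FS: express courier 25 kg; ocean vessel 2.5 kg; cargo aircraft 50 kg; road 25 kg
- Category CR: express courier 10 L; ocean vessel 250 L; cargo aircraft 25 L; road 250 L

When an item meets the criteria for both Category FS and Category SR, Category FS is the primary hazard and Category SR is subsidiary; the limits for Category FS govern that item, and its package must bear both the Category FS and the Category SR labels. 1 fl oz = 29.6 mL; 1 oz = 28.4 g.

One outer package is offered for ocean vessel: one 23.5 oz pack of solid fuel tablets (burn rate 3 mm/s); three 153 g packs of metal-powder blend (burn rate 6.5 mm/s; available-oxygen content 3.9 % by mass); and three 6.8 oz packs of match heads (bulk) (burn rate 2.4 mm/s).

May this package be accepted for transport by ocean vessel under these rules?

The solid fuel tablets have burn rate 3 mm/s, which is > 2.2 mm/s, so they are Category FS (Flammable Solid).
Metal-powder blend: burn rate 6.5 mm/s > 2.2 mm/s → Category FS (Flammable Solid).
Burn rate 2.4 mm/s meets the Category FS criterion (Flammable Solid), so the match heads (bulk) are Category FS.
Category FS net quantity: (one 23.5 oz pack = 667.4 g) + (three 153 g packs = 459 g) + (three 6.8 oz packs = 579.36 g) = 1705.76 g.
That is within the Category FS ocean vessel limit of 2.5 kg.

Yes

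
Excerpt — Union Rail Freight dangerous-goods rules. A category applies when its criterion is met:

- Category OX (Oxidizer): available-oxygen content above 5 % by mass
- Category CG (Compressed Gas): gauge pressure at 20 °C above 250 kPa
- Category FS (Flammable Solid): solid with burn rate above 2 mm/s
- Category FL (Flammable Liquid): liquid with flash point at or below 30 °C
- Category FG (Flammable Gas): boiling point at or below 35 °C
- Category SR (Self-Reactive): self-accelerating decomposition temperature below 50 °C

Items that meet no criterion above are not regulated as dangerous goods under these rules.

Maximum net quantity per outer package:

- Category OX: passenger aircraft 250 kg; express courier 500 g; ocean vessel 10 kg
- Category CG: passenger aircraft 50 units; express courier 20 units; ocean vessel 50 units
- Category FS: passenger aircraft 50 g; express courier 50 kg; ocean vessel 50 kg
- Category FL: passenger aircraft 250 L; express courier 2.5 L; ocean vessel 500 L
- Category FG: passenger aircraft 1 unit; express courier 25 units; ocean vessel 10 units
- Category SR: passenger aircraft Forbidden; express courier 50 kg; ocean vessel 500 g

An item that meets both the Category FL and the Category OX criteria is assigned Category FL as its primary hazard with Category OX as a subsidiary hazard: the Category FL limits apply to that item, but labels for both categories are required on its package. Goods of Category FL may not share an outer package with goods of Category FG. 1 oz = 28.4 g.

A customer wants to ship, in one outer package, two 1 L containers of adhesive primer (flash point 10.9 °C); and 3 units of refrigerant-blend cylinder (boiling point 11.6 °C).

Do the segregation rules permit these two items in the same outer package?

No

With flash point 10.9 °C (≤ 30 °C), the adhesive primer falls in Category FL.
The refrigerant-blend cylinder has boiling point 11.6 °C, which is ≤ 35 °C, so it is Category FG (Flammable Gas).
Category FL and Category FG may not share an outer package.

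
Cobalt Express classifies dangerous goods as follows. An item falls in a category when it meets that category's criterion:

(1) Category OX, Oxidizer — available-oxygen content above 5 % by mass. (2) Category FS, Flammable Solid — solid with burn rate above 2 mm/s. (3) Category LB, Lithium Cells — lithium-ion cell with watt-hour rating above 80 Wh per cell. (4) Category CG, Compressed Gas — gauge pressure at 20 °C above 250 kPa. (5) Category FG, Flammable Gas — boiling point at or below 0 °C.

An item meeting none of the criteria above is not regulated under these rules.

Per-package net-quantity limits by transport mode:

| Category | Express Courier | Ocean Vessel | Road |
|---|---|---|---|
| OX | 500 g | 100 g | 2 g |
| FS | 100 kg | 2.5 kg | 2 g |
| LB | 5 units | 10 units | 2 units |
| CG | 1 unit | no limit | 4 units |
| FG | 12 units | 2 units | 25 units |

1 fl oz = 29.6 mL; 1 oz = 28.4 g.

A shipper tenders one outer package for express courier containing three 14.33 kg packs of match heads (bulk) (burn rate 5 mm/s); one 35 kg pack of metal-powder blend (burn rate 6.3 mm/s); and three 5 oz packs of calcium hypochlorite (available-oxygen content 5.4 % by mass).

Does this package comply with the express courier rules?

Yes

With burn rate 5 mm/s (> 2 mm/s), the match heads (bulk) fall in Category FS.
Burn rate 6.3 mm/s meets the Category FS criterion (Flammable Solid), so the metal-powder blend is Category FS.
The calcium hypochlorite has available-oxygen content 5.4 % by mass, which is > 5 % by mass, so it is Category OX (Oxidizer).
Category FS net quantity: (three 14.33 kg packs = 42.99 kg) + 35 kg = 77.99 kg.
77.99 kg ≤ 100 kg (express courier limit, Category FS) — within limit.
Category OX quantity: three 5 oz packs = 426 g.
426 g is within the express courier limit of 500 g for Category OX.
Every hazard category is within its express courier limit and no segregation rule is violated.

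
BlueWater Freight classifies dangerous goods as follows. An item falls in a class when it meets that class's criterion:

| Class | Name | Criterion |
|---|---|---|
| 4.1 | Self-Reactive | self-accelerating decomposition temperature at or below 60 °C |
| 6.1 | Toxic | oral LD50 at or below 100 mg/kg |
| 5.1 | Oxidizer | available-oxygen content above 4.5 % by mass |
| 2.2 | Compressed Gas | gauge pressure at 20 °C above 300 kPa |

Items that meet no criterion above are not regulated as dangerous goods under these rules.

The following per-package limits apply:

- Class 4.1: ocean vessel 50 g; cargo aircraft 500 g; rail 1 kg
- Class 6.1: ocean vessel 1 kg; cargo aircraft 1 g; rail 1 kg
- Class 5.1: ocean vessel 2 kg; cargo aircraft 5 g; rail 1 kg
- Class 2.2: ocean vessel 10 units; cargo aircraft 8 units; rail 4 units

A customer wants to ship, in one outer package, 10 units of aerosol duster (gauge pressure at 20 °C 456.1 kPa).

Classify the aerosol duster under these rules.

Class 2.2

Aerosol duster: gauge pressure at 20 °C 456.1 kPa > 300 kPa → Class 2.2 (Compressed Gas).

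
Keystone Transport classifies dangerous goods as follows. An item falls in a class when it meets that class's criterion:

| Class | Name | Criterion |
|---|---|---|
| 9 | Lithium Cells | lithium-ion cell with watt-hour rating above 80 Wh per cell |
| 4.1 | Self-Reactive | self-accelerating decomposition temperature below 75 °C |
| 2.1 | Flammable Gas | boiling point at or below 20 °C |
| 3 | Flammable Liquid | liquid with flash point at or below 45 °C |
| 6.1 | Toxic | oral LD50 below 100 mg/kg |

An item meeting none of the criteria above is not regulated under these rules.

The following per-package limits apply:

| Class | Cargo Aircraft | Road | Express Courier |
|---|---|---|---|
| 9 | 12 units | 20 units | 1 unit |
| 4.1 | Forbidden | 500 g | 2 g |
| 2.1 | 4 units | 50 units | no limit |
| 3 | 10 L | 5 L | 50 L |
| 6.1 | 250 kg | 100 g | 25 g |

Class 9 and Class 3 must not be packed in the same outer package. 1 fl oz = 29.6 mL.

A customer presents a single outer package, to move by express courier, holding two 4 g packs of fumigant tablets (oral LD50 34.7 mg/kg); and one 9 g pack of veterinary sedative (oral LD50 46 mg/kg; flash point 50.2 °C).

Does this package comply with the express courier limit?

Yes

Oral LD50 34.7 mg/kg meets the Class 6.1 criterion (Toxic), so the fumigant tablets are Class 6.1.
Oral LD50 46 mg/kg meets the Class 6.1 criterion (Toxic), so the veterinary sedative is Class 6.1.
Class 6.1 net quantity: (two 4 g packs = 8 g) + 9 g = 17 g.
17 g ≤ 25 g (express courier limit, Class 6.1) — within limit.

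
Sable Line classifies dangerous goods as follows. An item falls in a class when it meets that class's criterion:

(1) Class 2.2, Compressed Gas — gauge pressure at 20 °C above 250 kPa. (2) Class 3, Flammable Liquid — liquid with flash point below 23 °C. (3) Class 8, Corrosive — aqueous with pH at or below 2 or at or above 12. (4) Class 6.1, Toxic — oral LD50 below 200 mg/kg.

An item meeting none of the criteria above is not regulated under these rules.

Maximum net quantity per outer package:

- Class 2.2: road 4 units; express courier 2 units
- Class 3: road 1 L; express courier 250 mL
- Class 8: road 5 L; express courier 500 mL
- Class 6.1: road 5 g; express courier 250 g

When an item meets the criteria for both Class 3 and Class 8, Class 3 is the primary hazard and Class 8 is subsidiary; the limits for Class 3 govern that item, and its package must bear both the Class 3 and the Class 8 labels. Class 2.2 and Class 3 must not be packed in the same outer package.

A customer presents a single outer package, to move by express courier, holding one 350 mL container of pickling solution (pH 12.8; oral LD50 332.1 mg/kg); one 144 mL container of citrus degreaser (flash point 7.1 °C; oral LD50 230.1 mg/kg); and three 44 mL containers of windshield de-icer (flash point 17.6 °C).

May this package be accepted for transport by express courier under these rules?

With pH 12.8 (≥ 12), the pickling solution falls in Class 8.
Citrus degreaser: flash point 7.1 °C < 23 °C → Class 3 (Flammable Liquid).
The windshield de-icer has flash point 17.6 °C, which is < 23 °C, so it is Class 3 (Flammable Liquid).
Total Class 3: 144 mL + (three 44 mL containers = 132 mL) = 276 mL.
That exceeds the Class 3 express courier limit of 250 mL.
Class 8 quantity: 350 mL.
350 mL is within the express courier limit of 500 mL for Class 8.
The segregation rule (Class 2.2 with Class 3) does not apply to Class 3 with Class 8.

No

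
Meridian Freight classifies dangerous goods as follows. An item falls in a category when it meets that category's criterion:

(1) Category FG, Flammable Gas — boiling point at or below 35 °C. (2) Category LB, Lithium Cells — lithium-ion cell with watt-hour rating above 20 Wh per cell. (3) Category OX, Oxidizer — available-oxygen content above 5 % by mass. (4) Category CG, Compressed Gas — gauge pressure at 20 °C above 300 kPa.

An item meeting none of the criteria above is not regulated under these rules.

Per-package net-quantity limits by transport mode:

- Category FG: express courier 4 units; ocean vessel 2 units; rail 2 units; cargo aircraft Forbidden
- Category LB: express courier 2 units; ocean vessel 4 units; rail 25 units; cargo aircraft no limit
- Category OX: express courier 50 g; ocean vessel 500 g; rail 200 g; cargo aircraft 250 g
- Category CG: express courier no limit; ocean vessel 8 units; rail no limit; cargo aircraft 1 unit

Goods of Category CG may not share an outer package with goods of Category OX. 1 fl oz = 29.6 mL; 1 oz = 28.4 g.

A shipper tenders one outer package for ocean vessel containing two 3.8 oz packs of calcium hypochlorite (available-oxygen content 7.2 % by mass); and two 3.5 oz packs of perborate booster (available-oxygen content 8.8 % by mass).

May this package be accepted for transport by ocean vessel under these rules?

Yes

The calcium hypochlorite has available-oxygen content 7.2 % by mass, which is > 5 % by mass, so it is Category OX (Oxidizer).
The perborate booster has available-oxygen content 8.8 % by mass, which is > 5 % by mass, so it is Category OX (Oxidizer).
Category OX net quantity: (two 3.8 oz packs = 215.84 g) + (two 3.5 oz packs = 198.8 g) = 414.64 g.
414.64 g is within the ocean vessel limit of 500 g for Category OX.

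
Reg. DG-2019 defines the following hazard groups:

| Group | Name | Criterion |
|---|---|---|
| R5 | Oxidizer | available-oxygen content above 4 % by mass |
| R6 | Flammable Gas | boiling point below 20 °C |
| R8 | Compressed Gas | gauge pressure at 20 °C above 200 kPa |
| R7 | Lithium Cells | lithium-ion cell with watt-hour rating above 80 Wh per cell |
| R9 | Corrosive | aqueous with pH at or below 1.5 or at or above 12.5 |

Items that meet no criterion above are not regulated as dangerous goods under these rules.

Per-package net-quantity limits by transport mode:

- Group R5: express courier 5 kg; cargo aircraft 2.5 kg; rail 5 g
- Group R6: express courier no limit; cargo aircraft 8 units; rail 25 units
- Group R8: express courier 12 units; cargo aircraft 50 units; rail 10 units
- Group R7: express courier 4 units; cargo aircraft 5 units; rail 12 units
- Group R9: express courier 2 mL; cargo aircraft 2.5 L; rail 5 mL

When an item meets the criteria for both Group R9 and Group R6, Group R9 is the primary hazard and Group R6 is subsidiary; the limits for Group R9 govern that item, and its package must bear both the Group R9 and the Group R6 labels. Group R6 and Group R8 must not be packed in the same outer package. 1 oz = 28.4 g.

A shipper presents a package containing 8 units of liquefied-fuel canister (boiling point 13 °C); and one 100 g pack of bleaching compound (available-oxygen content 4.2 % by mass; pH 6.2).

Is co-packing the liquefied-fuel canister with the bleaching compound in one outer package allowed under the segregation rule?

The liquefied-fuel canister has boiling point 13 °C, which is < 20 °C, so it is Group R6 (Flammable Gas).
Available-oxygen content 4.2 % by mass meets the Group R5 criterion (Oxidizer), so the bleaching compound is Group R5.
No segregation rule bars Group R6 with Group R5.

Yes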